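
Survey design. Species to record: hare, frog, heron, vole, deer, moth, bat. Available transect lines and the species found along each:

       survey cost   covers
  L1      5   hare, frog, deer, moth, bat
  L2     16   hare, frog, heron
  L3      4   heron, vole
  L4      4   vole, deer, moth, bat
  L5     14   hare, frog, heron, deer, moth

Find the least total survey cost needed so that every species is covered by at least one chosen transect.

L1, L3 cover every species at survey cost 5 + 4 = 9.
Any cover uses at least 2 transects; among all covering selections none totals below 9.

9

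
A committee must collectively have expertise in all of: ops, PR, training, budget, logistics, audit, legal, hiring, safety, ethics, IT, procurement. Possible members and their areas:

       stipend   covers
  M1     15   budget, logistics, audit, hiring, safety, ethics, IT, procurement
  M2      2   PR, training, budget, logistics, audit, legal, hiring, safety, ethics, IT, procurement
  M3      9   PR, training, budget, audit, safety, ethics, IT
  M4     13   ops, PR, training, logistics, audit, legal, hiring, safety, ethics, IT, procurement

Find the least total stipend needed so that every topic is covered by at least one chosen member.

M2, M4 cover every topic at stipend 2 + 13 = 15.
Any cover uses at least 2 members; among all covering selections none totals below 15.

15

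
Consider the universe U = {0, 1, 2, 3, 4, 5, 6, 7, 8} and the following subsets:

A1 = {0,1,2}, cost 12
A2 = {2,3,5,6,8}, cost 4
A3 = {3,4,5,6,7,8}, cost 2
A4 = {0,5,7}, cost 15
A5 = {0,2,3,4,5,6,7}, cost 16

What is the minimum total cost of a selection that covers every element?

A1, A3 cover every element at cost 12 + 2 = 14.
Any cover uses at least 2 sets; among all covering selections none totals below 14.

14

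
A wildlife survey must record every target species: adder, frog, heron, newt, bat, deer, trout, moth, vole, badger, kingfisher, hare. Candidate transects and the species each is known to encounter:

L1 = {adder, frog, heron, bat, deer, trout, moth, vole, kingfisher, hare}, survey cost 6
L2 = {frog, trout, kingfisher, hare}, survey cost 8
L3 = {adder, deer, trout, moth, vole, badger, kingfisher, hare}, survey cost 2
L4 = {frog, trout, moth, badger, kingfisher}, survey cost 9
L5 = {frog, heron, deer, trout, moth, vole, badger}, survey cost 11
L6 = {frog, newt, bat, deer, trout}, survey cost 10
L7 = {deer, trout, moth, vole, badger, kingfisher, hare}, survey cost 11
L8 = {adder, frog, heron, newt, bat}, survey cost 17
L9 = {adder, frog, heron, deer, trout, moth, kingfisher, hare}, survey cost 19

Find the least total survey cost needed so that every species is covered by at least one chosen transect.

L1, L3, L6 cover every species at survey cost 6 + 2 + 10 = 18.
Any cover uses at least 2 transects; among all covering selections none totals below 18.

18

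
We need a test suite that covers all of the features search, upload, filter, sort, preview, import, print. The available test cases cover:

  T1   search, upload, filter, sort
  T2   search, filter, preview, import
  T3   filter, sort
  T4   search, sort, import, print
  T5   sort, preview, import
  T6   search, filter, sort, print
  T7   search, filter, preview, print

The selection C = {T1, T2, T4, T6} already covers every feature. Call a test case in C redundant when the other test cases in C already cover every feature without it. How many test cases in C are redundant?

2

Drop T1: upload uncovered — not redundant.
Drop T2: preview uncovered — not redundant.
Drop T4: the rest still cover every feature — redundant.
Drop T6: the rest still cover every feature — redundant.
2 redundant: T4, T6.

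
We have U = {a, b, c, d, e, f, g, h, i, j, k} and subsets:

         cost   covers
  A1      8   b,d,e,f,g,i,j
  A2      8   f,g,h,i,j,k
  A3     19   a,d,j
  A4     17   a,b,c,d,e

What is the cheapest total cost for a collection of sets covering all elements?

A2, A4 cover every element at cost 8 + 17 = 25.
Any cover uses at least 2 sets; among all covering selections none totals below 25.

25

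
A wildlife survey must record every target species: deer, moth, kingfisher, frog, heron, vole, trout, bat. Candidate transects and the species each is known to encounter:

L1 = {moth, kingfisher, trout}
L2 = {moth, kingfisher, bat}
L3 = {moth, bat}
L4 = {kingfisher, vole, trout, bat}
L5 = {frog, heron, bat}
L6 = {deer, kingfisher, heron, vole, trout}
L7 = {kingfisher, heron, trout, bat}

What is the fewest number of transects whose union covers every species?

3

L1, L5, L6 together cover {deer, moth, kingfisher, frog, heron, vole, trout, bat} — every species.
No 2 of the 7 transects cover everything (all 21 pairs fall short), so 3 is minimum.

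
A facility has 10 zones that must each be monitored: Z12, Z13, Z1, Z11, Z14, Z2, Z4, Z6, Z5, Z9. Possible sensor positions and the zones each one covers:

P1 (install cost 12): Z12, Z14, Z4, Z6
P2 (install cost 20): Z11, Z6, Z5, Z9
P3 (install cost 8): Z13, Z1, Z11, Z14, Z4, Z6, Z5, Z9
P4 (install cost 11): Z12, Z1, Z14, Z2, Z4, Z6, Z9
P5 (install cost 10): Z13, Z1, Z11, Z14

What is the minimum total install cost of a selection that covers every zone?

19

P3, P4 cover every zone at install cost 8 + 11 = 19.
Any cover uses at least 2 sensor positions; among all covering selections none totals below 19.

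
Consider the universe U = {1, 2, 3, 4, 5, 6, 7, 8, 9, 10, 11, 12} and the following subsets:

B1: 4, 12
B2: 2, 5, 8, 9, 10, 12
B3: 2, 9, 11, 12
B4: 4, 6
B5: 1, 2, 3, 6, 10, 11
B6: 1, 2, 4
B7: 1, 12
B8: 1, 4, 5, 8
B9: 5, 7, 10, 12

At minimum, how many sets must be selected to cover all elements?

B1, B2, B5, B9 together cover {1, 2, 3, 4, 5, 6, 7, 8, 9, 10, 11, 12} — every element.
No 3 of the 9 sets cover everything (all 84 triples fall short), so 4 is minimum.

4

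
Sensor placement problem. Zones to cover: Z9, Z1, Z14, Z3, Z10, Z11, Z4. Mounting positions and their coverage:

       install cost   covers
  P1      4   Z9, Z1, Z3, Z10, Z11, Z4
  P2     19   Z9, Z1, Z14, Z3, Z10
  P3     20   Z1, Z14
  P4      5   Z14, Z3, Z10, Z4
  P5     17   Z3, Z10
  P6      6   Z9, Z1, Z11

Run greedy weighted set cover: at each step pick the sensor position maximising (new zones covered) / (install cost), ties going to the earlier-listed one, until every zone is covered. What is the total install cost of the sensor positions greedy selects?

Pick 1: P1 adds 6 new (Z9, Z1, Z3, Z10, Z11, Z4) at install cost 4 (ratio 6/4).
Pick 2: P4 adds 1 new (Z14) at install cost 5 (ratio 1/5).
Greedy total install cost: 4 + 5 = 9.

9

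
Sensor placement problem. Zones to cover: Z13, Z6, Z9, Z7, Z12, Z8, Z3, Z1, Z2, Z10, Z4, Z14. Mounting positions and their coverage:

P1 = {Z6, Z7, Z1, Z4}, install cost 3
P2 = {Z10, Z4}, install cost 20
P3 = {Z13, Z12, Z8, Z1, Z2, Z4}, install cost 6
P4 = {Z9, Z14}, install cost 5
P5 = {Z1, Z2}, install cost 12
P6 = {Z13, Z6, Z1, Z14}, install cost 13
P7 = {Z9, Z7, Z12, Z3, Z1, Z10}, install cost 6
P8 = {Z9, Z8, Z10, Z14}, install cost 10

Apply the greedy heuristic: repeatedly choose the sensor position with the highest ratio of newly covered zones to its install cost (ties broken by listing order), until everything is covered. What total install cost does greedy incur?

Pick 1: P1 adds 4 new (Z6, Z7, Z1, Z4) at install cost 3 (ratio 4/3).
Pick 2: P3 adds 4 new (Z13, Z12, Z8, Z2) at install cost 6 (ratio 4/6).
Pick 3: P7 adds 3 new (Z9, Z3, Z10) at install cost 6 (ratio 3/6).
Pick 4: P4 adds 1 new (Z14) at install cost 5 (ratio 1/5).
Greedy total install cost: 3 + 6 + 6 + 5 = 20.

20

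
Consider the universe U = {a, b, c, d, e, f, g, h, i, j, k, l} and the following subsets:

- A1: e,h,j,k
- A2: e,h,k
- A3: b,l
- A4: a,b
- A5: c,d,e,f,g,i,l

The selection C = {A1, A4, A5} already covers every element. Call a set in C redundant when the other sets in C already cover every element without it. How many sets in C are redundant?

0

Drop A1: h, j, k uncovered — not redundant.
Drop A4: a, b uncovered — not redundant.
Drop A5: c, d, f, g, … uncovered — not redundant.
None of the sets in C is redundant.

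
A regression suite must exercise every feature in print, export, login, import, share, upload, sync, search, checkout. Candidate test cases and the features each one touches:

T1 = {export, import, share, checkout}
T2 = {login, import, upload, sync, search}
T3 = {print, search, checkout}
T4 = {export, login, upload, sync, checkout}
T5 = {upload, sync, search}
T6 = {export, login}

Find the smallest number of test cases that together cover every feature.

T1, T2, T3 together cover {print, export, login, import, share, upload, sync, search, checkout} — every feature.
No 2 of the 6 test cases cover everything (all 15 pairs fall short), so 3 is minimum.

3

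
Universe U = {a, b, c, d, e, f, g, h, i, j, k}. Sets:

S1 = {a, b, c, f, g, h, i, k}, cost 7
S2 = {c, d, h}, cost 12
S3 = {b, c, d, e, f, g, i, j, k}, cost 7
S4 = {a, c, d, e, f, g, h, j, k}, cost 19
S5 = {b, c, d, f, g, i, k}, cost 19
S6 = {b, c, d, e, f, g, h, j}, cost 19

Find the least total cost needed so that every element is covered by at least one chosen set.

S1, S3 cover every element at cost 7 + 7 = 14.
Any cover uses at least 2 sets; among all covering selections none totals below 14.

14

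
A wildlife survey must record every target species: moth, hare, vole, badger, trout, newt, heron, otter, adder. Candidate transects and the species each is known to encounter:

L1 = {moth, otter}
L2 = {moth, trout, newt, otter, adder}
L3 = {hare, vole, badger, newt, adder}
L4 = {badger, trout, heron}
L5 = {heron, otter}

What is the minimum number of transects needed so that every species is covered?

3

L1, L3, L4 together cover {moth, hare, vole, badger, trout, newt, heron, otter, adder} — every species.
No 2 of the 5 transects cover everything (all 10 pairs fall short), so 3 is minimum.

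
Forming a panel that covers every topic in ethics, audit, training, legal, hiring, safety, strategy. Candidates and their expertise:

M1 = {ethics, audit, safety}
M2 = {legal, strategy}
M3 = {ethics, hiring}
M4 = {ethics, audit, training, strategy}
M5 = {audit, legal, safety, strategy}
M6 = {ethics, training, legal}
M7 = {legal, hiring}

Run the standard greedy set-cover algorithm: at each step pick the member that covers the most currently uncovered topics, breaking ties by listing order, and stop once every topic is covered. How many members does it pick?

3

Pick 1: M4 covers 4 new topics (ethics, audit, training, strategy).
Pick 2: M5 covers 2 new topics (legal, safety).
Pick 3: M3 covers 1 new topics (hiring).
Greedy uses 3 members.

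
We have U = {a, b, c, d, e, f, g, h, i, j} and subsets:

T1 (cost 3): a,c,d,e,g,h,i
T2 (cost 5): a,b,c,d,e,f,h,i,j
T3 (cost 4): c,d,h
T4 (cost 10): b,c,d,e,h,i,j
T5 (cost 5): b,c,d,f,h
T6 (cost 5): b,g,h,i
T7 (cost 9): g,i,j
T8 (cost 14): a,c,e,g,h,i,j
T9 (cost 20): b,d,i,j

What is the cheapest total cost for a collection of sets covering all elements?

8

T1, T2 cover every element at cost 3 + 5 = 8.
Any cover uses at least 2 sets; among all covering selections none totals below 8.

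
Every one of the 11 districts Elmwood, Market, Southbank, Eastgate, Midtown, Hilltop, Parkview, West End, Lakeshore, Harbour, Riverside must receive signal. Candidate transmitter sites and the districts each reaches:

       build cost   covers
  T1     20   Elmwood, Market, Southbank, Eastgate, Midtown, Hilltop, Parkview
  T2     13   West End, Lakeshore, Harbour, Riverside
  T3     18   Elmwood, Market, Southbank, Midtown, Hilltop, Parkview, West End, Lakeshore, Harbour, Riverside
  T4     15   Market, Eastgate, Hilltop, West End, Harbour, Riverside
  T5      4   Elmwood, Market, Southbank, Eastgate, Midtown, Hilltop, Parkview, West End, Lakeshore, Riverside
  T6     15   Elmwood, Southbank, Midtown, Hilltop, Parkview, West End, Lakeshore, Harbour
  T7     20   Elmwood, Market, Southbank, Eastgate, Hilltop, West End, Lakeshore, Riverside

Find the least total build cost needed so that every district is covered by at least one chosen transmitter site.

17

T2, T5 cover every district at build cost 13 + 4 = 17.
Any cover uses at least 2 transmitter sites; among all covering selections none totals below 17.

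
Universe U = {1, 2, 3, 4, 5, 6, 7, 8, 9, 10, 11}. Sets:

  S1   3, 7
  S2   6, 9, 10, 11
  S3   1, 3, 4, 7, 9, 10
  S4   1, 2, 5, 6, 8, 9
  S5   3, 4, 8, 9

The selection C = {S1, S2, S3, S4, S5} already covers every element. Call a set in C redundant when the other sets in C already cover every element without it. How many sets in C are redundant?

3

Drop S1: the rest still cover every element — redundant.
Drop S2: 11 uncovered — not redundant.
Drop S3: the rest still cover every element — redundant.
Drop S4: 2, 5 uncovered — not redundant.
Drop S5: the rest still cover every element — redundant.
3 redundant: S1, S3, S5.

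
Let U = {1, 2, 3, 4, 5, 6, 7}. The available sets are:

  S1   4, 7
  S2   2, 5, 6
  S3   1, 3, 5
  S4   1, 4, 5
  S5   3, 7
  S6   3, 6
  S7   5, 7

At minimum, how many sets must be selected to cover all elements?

S1, S2, S3 together cover {1, 2, 3, 4, 5, 6, 7} — every element.
No 2 of the 7 sets cover everything (all 21 pairs fall short), so 3 is minimum.

3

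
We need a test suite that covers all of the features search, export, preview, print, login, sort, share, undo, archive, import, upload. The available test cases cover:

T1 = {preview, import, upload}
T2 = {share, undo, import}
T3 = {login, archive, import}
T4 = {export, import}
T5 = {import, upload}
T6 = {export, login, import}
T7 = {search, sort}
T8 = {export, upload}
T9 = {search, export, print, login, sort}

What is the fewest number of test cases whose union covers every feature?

T1, T2, T3, T9 together cover {search, export, preview, print, login, sort, share, undo, archive, import, upload} — every feature.
No 3 of the 9 test cases cover everything (all 84 triples fall short), so 4 is minimum.

4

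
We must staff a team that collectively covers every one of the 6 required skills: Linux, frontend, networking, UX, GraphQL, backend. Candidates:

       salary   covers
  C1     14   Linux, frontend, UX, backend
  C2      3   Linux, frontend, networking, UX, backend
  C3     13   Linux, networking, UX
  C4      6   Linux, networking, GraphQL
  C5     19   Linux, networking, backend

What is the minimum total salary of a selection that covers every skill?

C2, C4 cover every skill at salary 3 + 6 = 9.
Any cover uses at least 2 candidates; among all covering selections none totals below 9.

9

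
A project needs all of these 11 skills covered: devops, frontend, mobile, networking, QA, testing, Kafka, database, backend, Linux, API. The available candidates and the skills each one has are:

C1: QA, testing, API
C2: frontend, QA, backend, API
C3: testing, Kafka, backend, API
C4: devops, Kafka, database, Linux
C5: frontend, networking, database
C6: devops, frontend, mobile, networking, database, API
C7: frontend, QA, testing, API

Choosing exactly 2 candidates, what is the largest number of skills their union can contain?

9

Choosing C3, C6 covers {devops, frontend, mobile, networking, testing, Kafka, database, backend, API} — 9 skills.
No choice of 2 candidates does better; here QA, Linux are left uncovered.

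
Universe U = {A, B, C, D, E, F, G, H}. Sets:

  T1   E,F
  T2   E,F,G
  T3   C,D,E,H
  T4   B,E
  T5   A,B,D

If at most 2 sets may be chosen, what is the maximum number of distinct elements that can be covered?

6

Choosing T2, T3 covers {C, D, E, F, G, H} — 6 elements.
No choice of 2 sets does better; here A, B are left uncovered.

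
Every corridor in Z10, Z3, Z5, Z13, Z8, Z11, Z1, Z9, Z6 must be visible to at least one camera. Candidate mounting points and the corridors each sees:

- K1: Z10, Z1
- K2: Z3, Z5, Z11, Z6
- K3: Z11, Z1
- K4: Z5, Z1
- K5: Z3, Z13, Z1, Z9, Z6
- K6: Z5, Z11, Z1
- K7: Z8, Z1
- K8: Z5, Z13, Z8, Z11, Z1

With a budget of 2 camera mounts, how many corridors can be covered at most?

Choosing K5, K8 covers {Z3, Z5, Z13, Z8, Z11, Z1, Z9, Z6} — 8 corridors.
No choice of 2 camera mounts does better; here Z10 is left uncovered.

8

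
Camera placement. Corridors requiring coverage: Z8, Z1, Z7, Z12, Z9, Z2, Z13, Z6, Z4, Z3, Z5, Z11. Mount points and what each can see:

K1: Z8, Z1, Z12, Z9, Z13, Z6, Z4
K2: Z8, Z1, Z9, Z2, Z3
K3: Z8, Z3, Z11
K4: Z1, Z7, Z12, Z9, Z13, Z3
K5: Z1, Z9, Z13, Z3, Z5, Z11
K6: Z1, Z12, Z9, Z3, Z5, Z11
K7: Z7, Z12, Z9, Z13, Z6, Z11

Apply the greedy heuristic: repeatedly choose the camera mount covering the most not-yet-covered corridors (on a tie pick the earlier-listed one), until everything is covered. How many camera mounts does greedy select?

Pick 1: K1 covers 7 new corridors (Z8, Z1, Z12, Z9, Z13, Z6, Z4).
Pick 2: K5 covers 3 new corridors (Z3, Z5, Z11).
Pick 3: K2 covers 1 new corridors (Z2).
Pick 4: K4 covers 1 new corridors (Z7).
Greedy uses 4 camera mounts.

4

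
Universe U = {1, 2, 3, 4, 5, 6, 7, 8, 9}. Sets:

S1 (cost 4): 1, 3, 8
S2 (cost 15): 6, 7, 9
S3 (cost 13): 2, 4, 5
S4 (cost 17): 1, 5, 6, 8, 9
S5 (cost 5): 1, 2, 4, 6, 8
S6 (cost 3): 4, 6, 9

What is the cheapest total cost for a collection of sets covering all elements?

32

S1, S2, S3 cover every element at cost 4 + 15 + 13 = 32.
Any cover uses at least 3 sets; among all covering selections none totals below 32.
Greedy by coverage-per-cost would pick S5, S6, S1, S3, S2 for 40 — worse than the optimum 32.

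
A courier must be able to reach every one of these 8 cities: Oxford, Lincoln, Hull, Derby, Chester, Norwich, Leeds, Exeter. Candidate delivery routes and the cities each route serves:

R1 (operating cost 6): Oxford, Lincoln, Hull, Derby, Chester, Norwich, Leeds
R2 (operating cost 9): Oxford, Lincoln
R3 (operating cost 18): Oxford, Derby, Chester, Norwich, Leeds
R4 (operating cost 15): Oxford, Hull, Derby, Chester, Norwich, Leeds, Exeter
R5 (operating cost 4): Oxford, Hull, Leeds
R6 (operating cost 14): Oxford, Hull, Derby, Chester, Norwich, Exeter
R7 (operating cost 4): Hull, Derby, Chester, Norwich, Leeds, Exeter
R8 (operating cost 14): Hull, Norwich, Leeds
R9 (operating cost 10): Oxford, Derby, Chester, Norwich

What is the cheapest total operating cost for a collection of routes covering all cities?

R1, R7 cover every city at operating cost 6 + 4 = 10.
Any cover uses at least 2 routes; among all covering selections none totals below 10.

10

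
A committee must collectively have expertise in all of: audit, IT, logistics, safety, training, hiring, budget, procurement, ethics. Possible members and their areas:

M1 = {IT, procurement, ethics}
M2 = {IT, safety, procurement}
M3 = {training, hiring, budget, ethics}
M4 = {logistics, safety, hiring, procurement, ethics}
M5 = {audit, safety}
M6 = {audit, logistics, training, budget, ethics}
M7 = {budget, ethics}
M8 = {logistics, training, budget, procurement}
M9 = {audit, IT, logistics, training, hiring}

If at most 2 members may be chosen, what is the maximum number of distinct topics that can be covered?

8

Choosing M2, M6 covers {audit, IT, logistics, safety, training, budget, procurement, ethics} — 8 topics.
No choice of 2 members does better; here hiring is left uncovered.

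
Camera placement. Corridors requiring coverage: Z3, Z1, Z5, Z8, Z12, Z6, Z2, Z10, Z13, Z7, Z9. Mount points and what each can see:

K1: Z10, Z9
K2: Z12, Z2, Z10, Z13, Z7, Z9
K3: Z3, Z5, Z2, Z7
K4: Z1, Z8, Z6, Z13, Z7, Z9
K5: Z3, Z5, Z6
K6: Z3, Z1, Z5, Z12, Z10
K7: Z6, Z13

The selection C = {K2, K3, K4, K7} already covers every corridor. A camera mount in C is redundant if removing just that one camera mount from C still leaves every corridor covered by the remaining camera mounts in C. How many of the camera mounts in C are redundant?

1

Drop K2: Z12, Z10 uncovered — not redundant.
Drop K3: Z3, Z5 uncovered — not redundant.
Drop K4: Z1, Z8 uncovered — not redundant.
Drop K7: the rest still cover every corridor — redundant.
1 redundant: K7.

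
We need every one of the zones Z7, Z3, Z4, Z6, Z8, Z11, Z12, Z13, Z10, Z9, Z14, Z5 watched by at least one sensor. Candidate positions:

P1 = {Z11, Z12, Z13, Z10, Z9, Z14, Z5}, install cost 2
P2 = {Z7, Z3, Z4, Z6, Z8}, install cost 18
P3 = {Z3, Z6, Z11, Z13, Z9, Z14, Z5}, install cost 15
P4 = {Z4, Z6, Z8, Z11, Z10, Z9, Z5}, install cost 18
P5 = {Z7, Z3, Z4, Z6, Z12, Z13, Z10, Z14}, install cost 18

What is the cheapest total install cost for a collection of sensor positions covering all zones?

P1, P2 cover every zone at install cost 2 + 18 = 20.
Any cover uses at least 2 sensor positions; among all covering selections none totals below 20.

20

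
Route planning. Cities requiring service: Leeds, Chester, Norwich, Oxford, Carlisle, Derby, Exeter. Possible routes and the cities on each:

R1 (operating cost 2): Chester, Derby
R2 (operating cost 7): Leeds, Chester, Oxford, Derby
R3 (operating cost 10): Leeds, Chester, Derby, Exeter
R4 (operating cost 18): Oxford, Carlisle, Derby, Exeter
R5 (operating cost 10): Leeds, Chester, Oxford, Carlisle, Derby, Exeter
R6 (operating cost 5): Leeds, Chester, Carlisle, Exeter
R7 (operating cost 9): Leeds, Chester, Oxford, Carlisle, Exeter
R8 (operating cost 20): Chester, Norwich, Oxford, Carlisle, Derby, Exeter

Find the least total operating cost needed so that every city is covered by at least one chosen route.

25

R6, R8 cover every city at operating cost 5 + 20 = 25.
Any cover uses at least 2 routes; among all covering selections none totals below 25.
Greedy by coverage-per-operating cost would pick R1, R6, R2, R8 for 34 — worse than the optimum 25.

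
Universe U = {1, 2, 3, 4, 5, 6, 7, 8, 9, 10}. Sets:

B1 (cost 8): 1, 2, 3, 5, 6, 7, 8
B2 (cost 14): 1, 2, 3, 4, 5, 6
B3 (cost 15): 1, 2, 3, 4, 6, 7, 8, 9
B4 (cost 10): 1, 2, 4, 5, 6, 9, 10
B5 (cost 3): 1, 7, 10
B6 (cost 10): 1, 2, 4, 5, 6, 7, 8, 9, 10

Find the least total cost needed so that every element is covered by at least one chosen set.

18

B1, B4 cover every element at cost 8 + 10 = 18.
Any cover uses at least 2 sets; among all covering selections none totals below 18.
Greedy by coverage-per-cost would pick B5, B1, B4 for 21 — worse than the optimum 18.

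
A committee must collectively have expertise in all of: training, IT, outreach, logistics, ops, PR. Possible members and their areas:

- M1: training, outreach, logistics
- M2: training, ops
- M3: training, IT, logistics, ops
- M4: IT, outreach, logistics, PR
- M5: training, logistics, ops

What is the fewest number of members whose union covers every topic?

2

M2, M4 together cover {training, IT, outreach, logistics, ops, PR} — every topic.
No single member contains all 6 topics, so 2 is optimal.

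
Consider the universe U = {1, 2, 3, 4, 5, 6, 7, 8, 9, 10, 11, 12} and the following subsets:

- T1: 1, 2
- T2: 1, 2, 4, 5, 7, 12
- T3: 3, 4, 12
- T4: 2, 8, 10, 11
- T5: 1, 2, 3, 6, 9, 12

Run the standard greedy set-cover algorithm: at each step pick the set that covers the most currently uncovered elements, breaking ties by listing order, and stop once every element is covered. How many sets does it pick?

3

Pick 1: T2 covers 6 new elements (1, 2, 4, 5, 7, 12).
Pick 2: T4 covers 3 new elements (8, 10, 11).
Pick 3: T5 covers 3 new elements (3, 6, 9).
Greedy uses 3 sets.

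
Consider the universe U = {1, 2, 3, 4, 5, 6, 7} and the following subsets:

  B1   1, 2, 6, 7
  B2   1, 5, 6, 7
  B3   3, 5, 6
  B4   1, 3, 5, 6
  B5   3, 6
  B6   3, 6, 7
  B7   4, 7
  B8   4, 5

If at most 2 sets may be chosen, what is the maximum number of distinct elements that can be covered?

Choosing B1, B3 covers {1, 2, 3, 5, 6, 7} — 6 elements.
No choice of 2 sets does better; here 4 is left uncovered.

6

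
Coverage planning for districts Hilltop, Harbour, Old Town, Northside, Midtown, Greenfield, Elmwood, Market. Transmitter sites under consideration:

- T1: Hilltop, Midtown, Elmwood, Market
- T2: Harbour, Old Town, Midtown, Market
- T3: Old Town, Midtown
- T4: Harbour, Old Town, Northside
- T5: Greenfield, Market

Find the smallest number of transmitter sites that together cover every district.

T1, T4, T5 together cover {Hilltop, Harbour, Old Town, Northside, Midtown, Greenfield, Elmwood, Market} — every district.
No 2 of the 5 transmitter sites cover everything (all 10 pairs fall short), so 3 is minimum.

3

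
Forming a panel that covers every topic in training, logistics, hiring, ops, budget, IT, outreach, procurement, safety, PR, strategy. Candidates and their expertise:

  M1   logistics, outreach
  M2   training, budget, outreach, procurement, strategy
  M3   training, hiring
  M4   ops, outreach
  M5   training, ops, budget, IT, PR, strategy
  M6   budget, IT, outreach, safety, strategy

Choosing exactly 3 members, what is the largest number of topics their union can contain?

9

Choosing M1, M2, M5 covers {training, logistics, ops, budget, IT, outreach, procurement, PR, strategy} — 9 topics.
No choice of 3 members does better; here hiring, safety are left uncovered.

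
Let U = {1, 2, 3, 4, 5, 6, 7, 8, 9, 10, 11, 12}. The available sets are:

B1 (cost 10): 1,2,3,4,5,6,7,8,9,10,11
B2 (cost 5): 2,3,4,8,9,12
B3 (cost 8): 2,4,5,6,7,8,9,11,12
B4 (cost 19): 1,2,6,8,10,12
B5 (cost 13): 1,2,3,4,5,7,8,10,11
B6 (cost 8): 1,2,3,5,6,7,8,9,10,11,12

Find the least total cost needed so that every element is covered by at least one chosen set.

13

B2, B6 cover every element at cost 5 + 8 = 13.
Any cover uses at least 2 sets; among all covering selections none totals below 13.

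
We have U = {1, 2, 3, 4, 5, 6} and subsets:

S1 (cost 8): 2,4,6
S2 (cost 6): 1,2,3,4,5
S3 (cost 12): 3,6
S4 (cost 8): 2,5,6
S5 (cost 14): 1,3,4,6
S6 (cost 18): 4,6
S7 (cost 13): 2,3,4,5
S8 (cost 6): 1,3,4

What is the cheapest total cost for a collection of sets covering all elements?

S1, S2 cover every element at cost 8 + 6 = 14.
Any cover uses at least 2 sets; among all covering selections none totals below 14.

14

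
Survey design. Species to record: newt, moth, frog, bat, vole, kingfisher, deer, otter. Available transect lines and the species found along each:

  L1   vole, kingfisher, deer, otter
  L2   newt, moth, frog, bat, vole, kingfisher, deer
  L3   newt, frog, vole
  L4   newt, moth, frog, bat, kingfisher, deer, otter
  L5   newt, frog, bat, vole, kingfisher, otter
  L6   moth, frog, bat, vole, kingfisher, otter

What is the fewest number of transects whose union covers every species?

2

L1, L2 together cover {newt, moth, frog, bat, vole, kingfisher, deer, otter} — every species.
No single transect contains all 8 species, so 2 is optimal.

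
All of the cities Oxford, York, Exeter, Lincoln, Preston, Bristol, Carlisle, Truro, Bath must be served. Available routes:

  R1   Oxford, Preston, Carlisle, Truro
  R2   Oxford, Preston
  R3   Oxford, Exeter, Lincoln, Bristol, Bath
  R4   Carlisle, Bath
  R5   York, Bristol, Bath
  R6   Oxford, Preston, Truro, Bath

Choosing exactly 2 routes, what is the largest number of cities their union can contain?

8

Choosing R1, R3 covers {Oxford, Exeter, Lincoln, Preston, Bristol, Carlisle, Truro, Bath} — 8 cities.
No choice of 2 routes does better; here York is left uncovered.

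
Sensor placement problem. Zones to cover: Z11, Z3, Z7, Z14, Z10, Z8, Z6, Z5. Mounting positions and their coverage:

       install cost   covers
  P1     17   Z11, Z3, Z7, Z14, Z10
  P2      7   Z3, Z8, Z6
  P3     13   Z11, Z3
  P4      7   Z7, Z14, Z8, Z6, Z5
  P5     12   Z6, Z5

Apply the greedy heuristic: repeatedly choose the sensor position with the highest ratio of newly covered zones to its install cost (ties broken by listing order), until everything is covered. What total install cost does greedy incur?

Pick 1: P4 adds 5 new (Z7, Z14, Z8, Z6, Z5) at install cost 7 (ratio 5/7).
Pick 2: P1 adds 3 new (Z11, Z3, Z10) at install cost 17 (ratio 3/17).
Greedy total install cost: 7 + 17 = 24.

24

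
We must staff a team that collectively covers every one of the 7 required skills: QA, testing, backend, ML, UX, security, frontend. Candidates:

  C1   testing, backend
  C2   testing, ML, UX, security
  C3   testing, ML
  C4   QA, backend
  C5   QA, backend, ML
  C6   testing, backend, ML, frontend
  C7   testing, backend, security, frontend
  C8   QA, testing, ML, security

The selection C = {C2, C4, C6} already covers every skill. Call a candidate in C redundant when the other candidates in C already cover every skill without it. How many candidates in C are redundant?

0

Drop C2: UX, security uncovered — not redundant.
Drop C4: QA uncovered — not redundant.
Drop C6: frontend uncovered — not redundant.
None of the candidates in C is redundant.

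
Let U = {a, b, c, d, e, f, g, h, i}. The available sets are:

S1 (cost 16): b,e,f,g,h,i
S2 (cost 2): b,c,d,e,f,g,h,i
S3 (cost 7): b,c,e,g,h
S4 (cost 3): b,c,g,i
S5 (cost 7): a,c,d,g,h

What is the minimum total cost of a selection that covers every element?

S2, S5 cover every element at cost 2 + 7 = 9.
Any cover uses at least 2 sets; among all covering selections none totals below 9.

9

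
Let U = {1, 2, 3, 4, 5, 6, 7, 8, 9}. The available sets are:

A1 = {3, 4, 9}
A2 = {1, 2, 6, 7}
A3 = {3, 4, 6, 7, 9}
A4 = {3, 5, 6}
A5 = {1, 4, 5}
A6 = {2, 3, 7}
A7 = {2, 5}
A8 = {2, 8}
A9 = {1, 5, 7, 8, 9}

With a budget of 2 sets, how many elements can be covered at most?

Choosing A3, A9 covers {1, 3, 4, 5, 6, 7, 8, 9} — 8 elements.
No choice of 2 sets does better; here 2 is left uncovered.

8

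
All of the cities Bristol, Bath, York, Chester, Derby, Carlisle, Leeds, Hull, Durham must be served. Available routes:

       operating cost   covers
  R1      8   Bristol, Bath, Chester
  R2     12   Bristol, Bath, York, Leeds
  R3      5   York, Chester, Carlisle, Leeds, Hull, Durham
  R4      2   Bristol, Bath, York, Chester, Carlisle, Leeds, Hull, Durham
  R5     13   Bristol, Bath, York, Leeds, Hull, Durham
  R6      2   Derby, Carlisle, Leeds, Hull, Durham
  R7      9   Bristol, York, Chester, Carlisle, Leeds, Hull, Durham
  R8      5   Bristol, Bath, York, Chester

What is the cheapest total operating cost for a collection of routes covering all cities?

R4, R6 cover every city at operating cost 2 + 2 = 4.
Any cover uses at least 2 routes; among all covering selections none totals below 4.

4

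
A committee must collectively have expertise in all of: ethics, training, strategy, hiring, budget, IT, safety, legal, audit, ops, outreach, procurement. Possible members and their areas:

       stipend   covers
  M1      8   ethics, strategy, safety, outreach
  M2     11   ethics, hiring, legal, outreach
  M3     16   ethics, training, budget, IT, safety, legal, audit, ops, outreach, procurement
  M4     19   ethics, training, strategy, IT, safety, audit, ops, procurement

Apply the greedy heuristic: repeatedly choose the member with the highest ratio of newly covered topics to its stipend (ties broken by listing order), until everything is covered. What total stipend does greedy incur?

35

Pick 1: M3 adds 10 new (ethics, training, budget, IT, safety, legal, audit, ops, outreach, procurement) at stipend 16 (ratio 10/16).
Pick 2: M1 adds 1 new (strategy) at stipend 8 (ratio 1/8).
Pick 3: M2 adds 1 new (hiring) at stipend 11 (ratio 1/11).
Greedy total stipend: 16 + 8 + 11 = 35.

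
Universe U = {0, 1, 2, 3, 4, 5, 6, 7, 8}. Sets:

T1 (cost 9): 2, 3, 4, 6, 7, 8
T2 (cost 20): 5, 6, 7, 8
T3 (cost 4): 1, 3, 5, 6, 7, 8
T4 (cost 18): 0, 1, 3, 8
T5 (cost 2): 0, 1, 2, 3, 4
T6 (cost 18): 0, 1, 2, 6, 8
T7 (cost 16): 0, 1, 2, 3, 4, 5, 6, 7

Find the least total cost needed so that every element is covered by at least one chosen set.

T3, T5 cover every element at cost 4 + 2 = 6.
Any cover uses at least 2 sets; among all covering selections none totals below 6.

6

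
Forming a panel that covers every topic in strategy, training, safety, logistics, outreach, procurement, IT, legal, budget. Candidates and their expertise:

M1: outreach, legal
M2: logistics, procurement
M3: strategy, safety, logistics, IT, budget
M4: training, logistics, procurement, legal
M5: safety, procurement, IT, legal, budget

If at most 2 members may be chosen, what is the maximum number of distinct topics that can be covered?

Choosing M3, M4 covers {strategy, training, safety, logistics, procurement, IT, legal, budget} — 8 topics.
No choice of 2 members does better; here outreach is left uncovered.

8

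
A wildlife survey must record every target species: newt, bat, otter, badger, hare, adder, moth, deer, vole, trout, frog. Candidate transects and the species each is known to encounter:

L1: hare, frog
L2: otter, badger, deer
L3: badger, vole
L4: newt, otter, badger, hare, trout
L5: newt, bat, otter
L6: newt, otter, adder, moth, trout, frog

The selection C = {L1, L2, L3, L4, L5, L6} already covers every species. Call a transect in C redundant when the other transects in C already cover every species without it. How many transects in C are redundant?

2

Drop L1: the rest still cover every species — redundant.
Drop L2: deer uncovered — not redundant.
Drop L3: vole uncovered — not redundant.
Drop L4: the rest still cover every species — redundant.
Drop L5: bat uncovered — not redundant.
Drop L6: adder, moth uncovered — not redundant.
2 redundant: L1, L4.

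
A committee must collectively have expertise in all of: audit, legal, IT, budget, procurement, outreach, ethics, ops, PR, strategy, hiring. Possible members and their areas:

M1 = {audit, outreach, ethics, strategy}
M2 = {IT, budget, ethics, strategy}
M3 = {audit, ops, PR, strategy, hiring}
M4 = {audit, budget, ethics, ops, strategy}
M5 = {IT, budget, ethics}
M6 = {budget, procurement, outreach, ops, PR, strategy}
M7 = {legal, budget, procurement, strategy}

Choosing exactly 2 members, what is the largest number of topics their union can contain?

8

Choosing M1, M6 covers {audit, budget, procurement, outreach, ethics, ops, PR, strategy} — 8 topics.
No choice of 2 members does better; here legal, IT, hiring are left uncovered.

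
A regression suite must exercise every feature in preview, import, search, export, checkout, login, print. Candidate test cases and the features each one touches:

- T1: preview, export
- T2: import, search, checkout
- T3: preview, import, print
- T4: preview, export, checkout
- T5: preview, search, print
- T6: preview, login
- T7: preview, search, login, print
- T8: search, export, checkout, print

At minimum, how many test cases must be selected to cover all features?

T1, T2, T7 together cover {preview, import, search, export, checkout, login, print} — every feature.
No 2 of the 8 test cases cover everything (all 28 pairs fall short), so 3 is minimum.

3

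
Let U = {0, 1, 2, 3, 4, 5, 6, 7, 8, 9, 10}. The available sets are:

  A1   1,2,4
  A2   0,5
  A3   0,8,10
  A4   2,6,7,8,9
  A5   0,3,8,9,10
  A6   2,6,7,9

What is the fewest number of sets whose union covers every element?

A1, A2, A4, A5 together cover {0, 1, 2, 3, 4, 5, 6, 7, 8, 9, 10} — every element.
No 3 of the 6 sets cover everything (all 20 triples fall short), so 4 is minimum.

4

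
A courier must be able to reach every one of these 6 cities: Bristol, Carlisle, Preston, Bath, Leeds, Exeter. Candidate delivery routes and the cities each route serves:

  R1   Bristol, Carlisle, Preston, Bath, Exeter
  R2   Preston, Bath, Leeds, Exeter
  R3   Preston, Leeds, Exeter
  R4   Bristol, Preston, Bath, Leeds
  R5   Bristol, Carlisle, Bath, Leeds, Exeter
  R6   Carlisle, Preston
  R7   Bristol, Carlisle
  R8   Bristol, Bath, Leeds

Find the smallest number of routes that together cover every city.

R1, R2 together cover {Bristol, Carlisle, Preston, Bath, Leeds, Exeter} — every city.
No single route contains all 6 cities, so 2 is optimal.

2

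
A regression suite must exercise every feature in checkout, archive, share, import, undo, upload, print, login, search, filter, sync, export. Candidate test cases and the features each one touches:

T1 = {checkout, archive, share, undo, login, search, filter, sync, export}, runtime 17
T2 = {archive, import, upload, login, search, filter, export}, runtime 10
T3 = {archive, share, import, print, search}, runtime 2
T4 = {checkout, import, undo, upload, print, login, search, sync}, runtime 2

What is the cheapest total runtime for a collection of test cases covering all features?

T2, T3, T4 cover every feature at runtime 10 + 2 + 2 = 14.
Any cover uses at least 2 test cases; among all covering selections none totals below 14.

14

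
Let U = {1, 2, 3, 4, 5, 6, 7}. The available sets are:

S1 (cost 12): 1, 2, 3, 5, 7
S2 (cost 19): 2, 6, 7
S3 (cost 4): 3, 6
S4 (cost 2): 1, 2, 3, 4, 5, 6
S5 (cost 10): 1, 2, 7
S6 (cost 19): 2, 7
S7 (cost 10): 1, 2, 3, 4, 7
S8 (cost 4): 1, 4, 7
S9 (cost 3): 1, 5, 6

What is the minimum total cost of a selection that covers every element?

S4, S8 cover every element at cost 2 + 4 = 6.
Any cover uses at least 2 sets; among all covering selections none totals below 6.

6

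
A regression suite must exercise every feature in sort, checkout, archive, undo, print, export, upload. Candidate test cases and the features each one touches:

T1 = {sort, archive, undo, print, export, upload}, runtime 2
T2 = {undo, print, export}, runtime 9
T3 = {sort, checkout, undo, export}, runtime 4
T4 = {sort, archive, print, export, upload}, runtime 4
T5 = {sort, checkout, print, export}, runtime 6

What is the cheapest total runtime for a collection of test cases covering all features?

T1, T3 cover every feature at runtime 2 + 4 = 6.
Any cover uses at least 2 test cases; among all covering selections none totals below 6.

6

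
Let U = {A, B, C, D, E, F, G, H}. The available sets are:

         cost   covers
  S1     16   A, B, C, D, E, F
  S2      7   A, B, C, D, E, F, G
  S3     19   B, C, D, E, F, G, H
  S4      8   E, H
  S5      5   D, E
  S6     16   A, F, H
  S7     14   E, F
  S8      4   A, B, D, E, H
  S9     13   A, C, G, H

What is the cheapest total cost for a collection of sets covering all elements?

11

S2, S8 cover every element at cost 7 + 4 = 11.
Any cover uses at least 2 sets; among all covering selections none totals below 11.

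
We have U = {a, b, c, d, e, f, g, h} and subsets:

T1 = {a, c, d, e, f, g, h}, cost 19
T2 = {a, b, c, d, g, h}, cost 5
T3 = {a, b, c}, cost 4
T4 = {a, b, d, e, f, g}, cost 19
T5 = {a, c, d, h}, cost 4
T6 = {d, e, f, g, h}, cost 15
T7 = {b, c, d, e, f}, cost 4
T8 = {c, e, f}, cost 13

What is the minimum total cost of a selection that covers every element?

T2, T7 cover every element at cost 5 + 4 = 9.
Any cover uses at least 2 sets; among all covering selections none totals below 9.

9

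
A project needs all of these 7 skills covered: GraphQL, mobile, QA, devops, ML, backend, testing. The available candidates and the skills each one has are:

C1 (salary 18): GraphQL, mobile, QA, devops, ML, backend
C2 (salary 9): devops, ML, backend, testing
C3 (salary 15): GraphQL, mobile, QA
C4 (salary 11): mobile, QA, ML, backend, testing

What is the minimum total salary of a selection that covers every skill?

24

C2, C3 cover every skill at salary 9 + 15 = 24.
Any cover uses at least 2 candidates; among all covering selections none totals below 24.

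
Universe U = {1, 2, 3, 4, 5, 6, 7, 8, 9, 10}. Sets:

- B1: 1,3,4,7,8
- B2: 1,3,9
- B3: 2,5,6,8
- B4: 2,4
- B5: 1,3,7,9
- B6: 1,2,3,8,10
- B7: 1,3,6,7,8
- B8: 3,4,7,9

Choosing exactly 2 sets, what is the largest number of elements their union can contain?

Choosing B1, B3 covers {1, 2, 3, 4, 5, 6, 7, 8} — 8 elements.
No choice of 2 sets does better; here 9, 10 are left uncovered.

8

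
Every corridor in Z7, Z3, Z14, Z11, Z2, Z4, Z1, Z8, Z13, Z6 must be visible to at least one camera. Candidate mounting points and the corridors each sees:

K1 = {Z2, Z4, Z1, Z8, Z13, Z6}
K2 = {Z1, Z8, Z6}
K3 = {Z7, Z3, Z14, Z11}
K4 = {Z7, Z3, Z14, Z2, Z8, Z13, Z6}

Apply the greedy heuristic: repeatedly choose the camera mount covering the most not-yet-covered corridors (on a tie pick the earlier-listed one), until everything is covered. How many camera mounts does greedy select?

Pick 1: K4 covers 7 new corridors (Z7, Z3, Z14, Z2, Z8, Z13, Z6).
Pick 2: K1 covers 2 new corridors (Z4, Z1).
Pick 3: K3 covers 1 new corridors (Z11).
Greedy uses 3 camera mounts. (The true minimum is 2.)

3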